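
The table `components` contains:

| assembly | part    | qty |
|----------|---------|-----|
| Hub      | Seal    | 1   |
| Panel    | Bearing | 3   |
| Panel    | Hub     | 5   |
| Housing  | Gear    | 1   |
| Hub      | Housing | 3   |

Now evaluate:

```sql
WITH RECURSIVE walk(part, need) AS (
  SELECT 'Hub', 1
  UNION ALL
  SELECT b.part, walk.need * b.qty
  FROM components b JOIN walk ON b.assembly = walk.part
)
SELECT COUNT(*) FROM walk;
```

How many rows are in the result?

Base: (Hub, need=1).
Iteration 1: components of {Hub} -> Housing = 1*3 = 3, Seal = 1*1 = 1.
Iteration 2: components of {Housing,Seal} -> Gear = 3*1 = 3.
Iteration 3: no further components; recursion stops.
Total rows emitted: 4.

4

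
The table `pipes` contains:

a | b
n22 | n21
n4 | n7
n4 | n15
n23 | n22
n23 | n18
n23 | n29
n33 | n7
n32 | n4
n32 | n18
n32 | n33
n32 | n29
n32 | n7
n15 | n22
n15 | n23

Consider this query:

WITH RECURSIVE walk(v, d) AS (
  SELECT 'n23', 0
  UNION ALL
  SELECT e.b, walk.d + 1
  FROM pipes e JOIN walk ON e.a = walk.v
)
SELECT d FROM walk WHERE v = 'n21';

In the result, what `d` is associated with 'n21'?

2

Base: (n23, d=0).
Iteration 1: edges from {n23} -> (n18, d=1), (n22, d=1), (n29, d=1).
Iteration 2: edges from {n18,n22,n29} -> (n21, d=2).
Iteration 3: no outgoing edges from {n21}; recursion stops.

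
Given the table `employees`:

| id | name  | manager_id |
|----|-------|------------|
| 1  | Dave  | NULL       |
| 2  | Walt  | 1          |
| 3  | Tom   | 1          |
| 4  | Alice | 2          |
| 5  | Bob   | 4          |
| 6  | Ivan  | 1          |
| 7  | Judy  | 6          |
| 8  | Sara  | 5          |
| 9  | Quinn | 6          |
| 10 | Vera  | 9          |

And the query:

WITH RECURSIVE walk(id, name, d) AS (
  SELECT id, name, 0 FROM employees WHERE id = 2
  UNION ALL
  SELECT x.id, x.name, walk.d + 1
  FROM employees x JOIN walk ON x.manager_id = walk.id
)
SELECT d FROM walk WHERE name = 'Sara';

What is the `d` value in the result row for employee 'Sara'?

3

Base: id=2 (Walt) at d 0.
Iteration 1: rows with manager_id in {2} -> Alice (id 4, d 1).
Iteration 2: rows with manager_id in {4} -> Bob (id 5, d 2).
Iteration 3: rows with manager_id in {5} -> Sara (id 8, d 3).
Iteration 4: no rows with manager_id in {8}; recursion stops.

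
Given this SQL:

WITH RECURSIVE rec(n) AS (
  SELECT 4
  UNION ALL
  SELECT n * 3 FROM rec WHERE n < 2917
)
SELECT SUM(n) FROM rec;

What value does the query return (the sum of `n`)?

Base: n=4.
Iteration 1: 4 < 2917 holds -> n = 4 * 3 = 12.
Iteration 2: 12 < 2917 holds -> n = 12 * 3 = 36.
Iteration 3: 36 < 2917 holds -> n = 36 * 3 = 108.
Iteration 4: 108 < 2917 holds -> n = 108 * 3 = 324.
Iteration 5: 324 < 2917 holds -> n = 324 * 3 = 972.
Iteration 6: 972 < 2917 holds -> n = 972 * 3 = 2916.
Iteration 7: 2916 < 2917 holds -> n = 2916 * 3 = 8748.
Iteration 8: 8748 < 2917 fails; recursion stops.
SUM(n) = 4 + 12 + 36 + 108 + 324 + 972 + 2916 + 8748 = 13120.

13120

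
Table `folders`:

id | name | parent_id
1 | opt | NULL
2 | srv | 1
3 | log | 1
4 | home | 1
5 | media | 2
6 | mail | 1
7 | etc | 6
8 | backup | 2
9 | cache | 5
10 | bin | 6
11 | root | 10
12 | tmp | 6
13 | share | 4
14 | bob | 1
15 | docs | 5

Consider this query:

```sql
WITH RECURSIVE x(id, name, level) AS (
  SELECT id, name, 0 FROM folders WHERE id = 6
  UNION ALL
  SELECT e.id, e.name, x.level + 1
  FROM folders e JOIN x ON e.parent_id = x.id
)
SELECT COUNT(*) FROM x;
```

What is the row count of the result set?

Base: id=6 (mail) at level 0.
Iteration 1: rows with parent_id in {6} -> etc (id 7, level 1), bin (id 10, level 1), tmp (id 12, level 1).
Iteration 2: rows with parent_id in {7,10,12} -> root (id 11, level 2).
Iteration 3: no rows with parent_id in {11}; recursion stops.
Total rows emitted: 5.

5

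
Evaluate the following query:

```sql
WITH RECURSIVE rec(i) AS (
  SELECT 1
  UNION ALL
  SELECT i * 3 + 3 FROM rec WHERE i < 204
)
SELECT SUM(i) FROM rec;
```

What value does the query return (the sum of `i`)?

Base: i=1.
Iteration 1: 1 < 204 holds -> i = 1 * 3 + 3 = 6.
Iteration 2: 6 < 204 holds -> i = 6 * 3 + 3 = 21.
Iteration 3: 21 < 204 holds -> i = 21 * 3 + 3 = 66.
Iteration 4: 66 < 204 holds -> i = 66 * 3 + 3 = 201.
Iteration 5: 201 < 204 holds -> i = 201 * 3 + 3 = 606.
Iteration 6: 606 < 204 fails; recursion stops.
SUM(i) = 1 + 6 + 21 + 66 + 201 + 606 = 901.

901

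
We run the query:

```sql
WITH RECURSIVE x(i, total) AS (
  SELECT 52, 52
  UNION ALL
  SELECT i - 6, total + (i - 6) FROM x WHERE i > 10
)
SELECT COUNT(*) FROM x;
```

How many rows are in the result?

Base: i=52, total=52.
Iteration 1: 52 > 10 holds -> i = 52 - 6 = 46, total = 52 + 46 = 98.
Iteration 2: 46 > 10 holds -> i = 46 - 6 = 40, total = 98 + 40 = 138.
Iteration 3: 40 > 10 holds -> i = 40 - 6 = 34, total = 138 + 34 = 172.
Iteration 4: 34 > 10 holds -> i = 34 - 6 = 28, total = 172 + 28 = 200.
Iteration 5: 28 > 10 holds -> i = 28 - 6 = 22, total = 200 + 22 = 222.
Iteration 6: 22 > 10 holds -> i = 22 - 6 = 16, total = 222 + 16 = 238.
Iteration 7: 16 > 10 holds -> i = 16 - 6 = 10, total = 238 + 10 = 248.
Iteration 8: 10 > 10 fails; recursion stops.
Total rows emitted: 8.

8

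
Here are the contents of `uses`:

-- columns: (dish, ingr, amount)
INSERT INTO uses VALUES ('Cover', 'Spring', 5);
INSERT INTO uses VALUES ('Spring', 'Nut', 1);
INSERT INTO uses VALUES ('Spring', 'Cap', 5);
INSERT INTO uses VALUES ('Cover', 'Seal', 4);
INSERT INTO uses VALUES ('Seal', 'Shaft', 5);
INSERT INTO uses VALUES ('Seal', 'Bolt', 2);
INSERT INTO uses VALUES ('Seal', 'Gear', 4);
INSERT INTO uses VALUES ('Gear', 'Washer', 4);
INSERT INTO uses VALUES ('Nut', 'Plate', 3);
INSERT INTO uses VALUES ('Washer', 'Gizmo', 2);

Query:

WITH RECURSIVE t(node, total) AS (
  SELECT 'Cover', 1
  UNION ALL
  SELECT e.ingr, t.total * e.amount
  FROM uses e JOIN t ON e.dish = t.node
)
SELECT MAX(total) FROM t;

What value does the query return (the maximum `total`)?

128

Base: (Cover, total=1).
Iteration 1: components of {Cover} -> Seal = 1*4 = 4, Spring = 1*5 = 5.
Iteration 2: components of {Seal,Spring} -> Bolt = 4*2 = 8, Cap = 5*5 = 25, Gear = 4*4 = 16, Nut = 5*1 = 5, Shaft = 4*5 = 20.
Iteration 3: components of {Bolt,Cap,Gear,Nut,Shaft} -> Plate = 5*3 = 15, Washer = 16*4 = 64.
Iteration 4: components of {Plate,Washer} -> Gizmo = 64*2 = 128.
Iteration 5: no further components; recursion stops.
total values: 1, 5, 4, 5, 25, 20, 8, 16, 15, 64, 128; the maximum is 128.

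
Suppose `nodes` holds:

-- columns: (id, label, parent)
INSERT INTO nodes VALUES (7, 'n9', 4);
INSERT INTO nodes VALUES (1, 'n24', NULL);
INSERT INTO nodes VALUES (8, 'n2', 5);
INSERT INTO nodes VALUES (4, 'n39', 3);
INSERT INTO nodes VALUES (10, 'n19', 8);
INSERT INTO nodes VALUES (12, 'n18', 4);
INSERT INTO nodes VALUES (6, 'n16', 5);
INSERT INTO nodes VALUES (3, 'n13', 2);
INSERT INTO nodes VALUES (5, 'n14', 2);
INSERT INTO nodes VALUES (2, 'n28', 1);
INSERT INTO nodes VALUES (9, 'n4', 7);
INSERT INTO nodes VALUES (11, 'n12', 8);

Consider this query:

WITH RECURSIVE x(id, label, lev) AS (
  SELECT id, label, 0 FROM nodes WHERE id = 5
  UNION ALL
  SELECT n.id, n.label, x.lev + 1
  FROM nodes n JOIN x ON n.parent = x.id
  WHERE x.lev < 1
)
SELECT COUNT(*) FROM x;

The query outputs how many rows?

Base: id=5 (n14) at lev 0.
Iteration 1: rows with parent in {5} -> n16 (id 6, lev 1), n2 (id 8, lev 1).
Iteration 2: lev < 1 fails for all current rows; recursion stops.
Total rows emitted: 3.

3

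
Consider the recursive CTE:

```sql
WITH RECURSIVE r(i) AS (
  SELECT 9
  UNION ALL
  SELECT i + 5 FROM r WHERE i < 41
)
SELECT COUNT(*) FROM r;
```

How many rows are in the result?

8

Base: i=9.
Iteration 1: 9 < 41 holds -> i = 9 + 5 = 14.
Iteration 2: 14 < 41 holds -> i = 14 + 5 = 19.
Iteration 3: 19 < 41 holds -> i = 19 + 5 = 24.
Iteration 4: 24 < 41 holds -> i = 24 + 5 = 29.
Iteration 5: 29 < 41 holds -> i = 29 + 5 = 34.
Iteration 6: 34 < 41 holds -> i = 34 + 5 = 39.
Iteration 7: 39 < 41 holds -> i = 39 + 5 = 44.
Iteration 8: 44 < 41 fails; recursion stops.
Total rows emitted: 8.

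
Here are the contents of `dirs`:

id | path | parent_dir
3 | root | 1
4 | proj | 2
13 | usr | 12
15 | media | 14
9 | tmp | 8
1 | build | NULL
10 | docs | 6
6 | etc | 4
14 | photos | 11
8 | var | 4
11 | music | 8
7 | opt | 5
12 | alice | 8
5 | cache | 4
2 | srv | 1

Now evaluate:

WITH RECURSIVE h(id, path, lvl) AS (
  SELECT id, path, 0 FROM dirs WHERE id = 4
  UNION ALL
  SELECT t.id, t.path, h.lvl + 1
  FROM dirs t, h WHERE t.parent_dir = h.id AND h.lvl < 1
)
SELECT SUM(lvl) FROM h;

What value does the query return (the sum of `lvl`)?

Base: id=4 (proj) at lvl 0.
Iteration 1: rows with parent_dir in {4} -> cache (id 5, lvl 1), etc (id 6, lvl 1), var (id 8, lvl 1).
Iteration 2: lvl < 1 fails for all current rows; recursion stops.
SUM(lvl) = 0 + 1 + 1 + 1 = 3.

3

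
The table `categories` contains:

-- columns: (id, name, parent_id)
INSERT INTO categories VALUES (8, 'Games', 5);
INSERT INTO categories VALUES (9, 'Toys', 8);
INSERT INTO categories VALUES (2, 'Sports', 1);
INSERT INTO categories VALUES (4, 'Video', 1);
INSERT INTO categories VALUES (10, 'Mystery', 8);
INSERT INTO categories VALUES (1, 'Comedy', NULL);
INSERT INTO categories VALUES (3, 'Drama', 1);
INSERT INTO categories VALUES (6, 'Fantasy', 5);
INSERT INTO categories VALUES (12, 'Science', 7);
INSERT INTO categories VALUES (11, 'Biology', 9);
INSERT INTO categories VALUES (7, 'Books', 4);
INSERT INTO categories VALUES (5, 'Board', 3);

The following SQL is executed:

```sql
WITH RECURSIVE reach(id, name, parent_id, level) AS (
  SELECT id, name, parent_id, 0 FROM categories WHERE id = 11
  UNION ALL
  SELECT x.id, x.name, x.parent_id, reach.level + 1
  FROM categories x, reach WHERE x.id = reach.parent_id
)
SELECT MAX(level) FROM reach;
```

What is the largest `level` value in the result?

Base: id=11 (Biology), parent_id=9, level 0.
Iteration 1: join on id=9 -> Toys (id 9, parent_id=8, level 1).
Iteration 2: join on id=8 -> Games (id 8, parent_id=5, level 2).
Iteration 3: join on id=5 -> Board (id 5, parent_id=3, level 3).
Iteration 4: join on id=3 -> Drama (id 3, parent_id=1, level 4).
Iteration 5: join on id=1 -> Comedy (id 1, parent_id=NULL, level 5).
Iteration 6: parent_id is NULL; no match; recursion stops.
level values: 0, 1, 2, 3, 4, 5; the maximum is 5.

5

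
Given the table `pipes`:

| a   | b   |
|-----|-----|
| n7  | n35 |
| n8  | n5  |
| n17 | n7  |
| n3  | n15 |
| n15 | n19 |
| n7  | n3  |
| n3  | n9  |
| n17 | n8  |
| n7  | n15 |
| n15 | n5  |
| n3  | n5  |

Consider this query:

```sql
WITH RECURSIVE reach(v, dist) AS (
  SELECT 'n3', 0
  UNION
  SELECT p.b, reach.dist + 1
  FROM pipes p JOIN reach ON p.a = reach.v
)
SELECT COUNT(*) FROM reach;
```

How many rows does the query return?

Base: (n3, dist=0).
Iteration 1: edges from {n3} -> (n15, dist=1), (n5, dist=1), (n9, dist=1).
Iteration 2: edges from {n15,n5,n9} -> (n19, dist=2), (n5, dist=2).
Iteration 3: no outgoing edges from {n19,n5}; recursion stops.
Total rows emitted: 6.

6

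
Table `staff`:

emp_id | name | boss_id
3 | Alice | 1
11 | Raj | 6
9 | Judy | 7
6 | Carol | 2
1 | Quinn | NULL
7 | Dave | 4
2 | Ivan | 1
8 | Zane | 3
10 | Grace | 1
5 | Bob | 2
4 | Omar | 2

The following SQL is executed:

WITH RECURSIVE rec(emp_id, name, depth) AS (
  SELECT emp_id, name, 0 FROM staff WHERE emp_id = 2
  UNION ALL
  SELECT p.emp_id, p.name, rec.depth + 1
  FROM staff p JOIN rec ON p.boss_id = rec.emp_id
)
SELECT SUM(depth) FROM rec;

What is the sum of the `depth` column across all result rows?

Base: emp_id=2 (Ivan) at depth 0.
Iteration 1: rows with boss_id in {2} -> Omar (id 4, depth 1), Bob (id 5, depth 1), Carol (id 6, depth 1).
Iteration 2: rows with boss_id in {4,5,6} -> Dave (id 7, depth 2), Raj (id 11, depth 2).
Iteration 3: rows with boss_id in {7,11} -> Judy (id 9, depth 3).
Iteration 4: no rows with boss_id in {9}; recursion stops.
SUM(depth) = 0 + 1 + 1 + 1 + 2 + 2 + 3 = 10.

10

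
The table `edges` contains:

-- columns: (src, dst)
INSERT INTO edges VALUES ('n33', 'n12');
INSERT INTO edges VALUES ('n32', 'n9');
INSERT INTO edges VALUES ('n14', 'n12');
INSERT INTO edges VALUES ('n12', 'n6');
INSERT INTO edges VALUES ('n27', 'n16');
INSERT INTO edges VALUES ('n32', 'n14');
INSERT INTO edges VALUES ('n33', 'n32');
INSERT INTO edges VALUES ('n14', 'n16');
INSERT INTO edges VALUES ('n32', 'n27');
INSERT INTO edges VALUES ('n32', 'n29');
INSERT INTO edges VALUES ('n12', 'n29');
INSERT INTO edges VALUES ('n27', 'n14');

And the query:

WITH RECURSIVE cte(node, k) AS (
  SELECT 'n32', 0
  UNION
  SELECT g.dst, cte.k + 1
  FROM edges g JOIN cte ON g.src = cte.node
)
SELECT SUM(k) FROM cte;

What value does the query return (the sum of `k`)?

Base: (n32, k=0).
Iteration 1: edges from {n32} -> (n14, k=1), (n27, k=1), (n29, k=1), (n9, k=1).
Iteration 2: edges from {n14,n27,n29,n9} -> (n12, k=2), (n14, k=2), (n16, k=2). [UNION drops 1 duplicate row(s)]
Iteration 3: edges from {n12,n14,n16} -> (n12, k=3), (n16, k=3), (n29, k=3), (n6, k=3).
Iteration 4: edges from {n12,n16,n29,n6} -> (n29, k=4), (n6, k=4).
Iteration 5: no outgoing edges from {n29,n6}; recursion stops.
SUM(k) = 0 + 1 + 1 + 1 + 1 + 2 + 2 + 2 + 3 + 3 + 3 + 3 + 4 + 4 = 30.

30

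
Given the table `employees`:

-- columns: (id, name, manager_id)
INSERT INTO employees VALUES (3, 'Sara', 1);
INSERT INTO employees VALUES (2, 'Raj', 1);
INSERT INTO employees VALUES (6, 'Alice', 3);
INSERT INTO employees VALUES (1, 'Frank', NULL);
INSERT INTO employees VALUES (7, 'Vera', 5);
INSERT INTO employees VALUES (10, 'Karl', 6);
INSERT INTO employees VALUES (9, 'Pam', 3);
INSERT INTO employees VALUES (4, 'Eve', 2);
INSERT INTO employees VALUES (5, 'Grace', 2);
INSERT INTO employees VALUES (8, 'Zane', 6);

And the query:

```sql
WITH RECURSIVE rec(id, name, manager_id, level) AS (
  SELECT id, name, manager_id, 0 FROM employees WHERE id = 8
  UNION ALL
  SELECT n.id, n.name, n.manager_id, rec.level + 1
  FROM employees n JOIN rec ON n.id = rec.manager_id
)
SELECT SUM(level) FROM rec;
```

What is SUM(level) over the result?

Base: id=8 (Zane), manager_id=6, level 0.
Iteration 1: join on id=6 -> Alice (id 6, manager_id=3, level 1).
Iteration 2: join on id=3 -> Sara (id 3, manager_id=1, level 2).
Iteration 3: join on id=1 -> Frank (id 1, manager_id=NULL, level 3).
Iteration 4: manager_id is NULL; no match; recursion stops.
SUM(level) = 0 + 1 + 2 + 3 = 6.

6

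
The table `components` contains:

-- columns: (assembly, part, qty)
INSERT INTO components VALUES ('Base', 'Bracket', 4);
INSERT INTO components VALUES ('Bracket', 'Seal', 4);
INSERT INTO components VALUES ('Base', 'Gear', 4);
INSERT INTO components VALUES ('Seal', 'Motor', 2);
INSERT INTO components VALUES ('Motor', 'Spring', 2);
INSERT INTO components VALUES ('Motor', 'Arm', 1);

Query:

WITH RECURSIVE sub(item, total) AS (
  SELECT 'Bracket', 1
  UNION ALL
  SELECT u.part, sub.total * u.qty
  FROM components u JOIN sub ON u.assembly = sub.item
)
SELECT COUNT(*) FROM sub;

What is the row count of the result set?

5

Base: (Bracket, total=1).
Iteration 1: components of {Bracket} -> Seal = 1*4 = 4.
Iteration 2: components of {Seal} -> Motor = 4*2 = 8.
Iteration 3: components of {Motor} -> Arm = 8*1 = 8, Spring = 8*2 = 16.
Iteration 4: no further components; recursion stops.
Total rows emitted: 5.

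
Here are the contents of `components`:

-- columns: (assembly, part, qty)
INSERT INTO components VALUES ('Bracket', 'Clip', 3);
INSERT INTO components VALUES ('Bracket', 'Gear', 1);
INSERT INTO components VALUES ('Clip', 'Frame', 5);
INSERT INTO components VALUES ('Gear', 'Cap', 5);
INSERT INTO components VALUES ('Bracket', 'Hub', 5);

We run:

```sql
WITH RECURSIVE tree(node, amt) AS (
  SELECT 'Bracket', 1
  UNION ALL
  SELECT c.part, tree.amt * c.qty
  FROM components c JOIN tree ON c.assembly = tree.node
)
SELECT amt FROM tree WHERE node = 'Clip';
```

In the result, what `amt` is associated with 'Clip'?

Base: (Bracket, amt=1).
Iteration 1: components of {Bracket} -> Clip = 1*3 = 3, Gear = 1*1 = 1, Hub = 1*5 = 5.
Iteration 2: components of {Clip,Gear,Hub} -> Cap = 1*5 = 5, Frame = 3*5 = 15.
Iteration 3: no further components; recursion stops.

3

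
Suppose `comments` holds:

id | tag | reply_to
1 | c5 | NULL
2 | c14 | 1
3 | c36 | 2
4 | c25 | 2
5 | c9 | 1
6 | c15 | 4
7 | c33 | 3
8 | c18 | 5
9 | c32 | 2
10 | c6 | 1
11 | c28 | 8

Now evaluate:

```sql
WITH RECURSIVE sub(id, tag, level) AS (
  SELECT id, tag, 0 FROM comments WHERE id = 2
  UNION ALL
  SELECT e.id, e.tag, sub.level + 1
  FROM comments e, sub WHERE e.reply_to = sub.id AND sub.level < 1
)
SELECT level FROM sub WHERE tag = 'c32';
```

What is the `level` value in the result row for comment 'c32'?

1

Base: id=2 (c14) at level 0.
Iteration 1: rows with reply_to in {2} -> c36 (id 3, level 1), c25 (id 4, level 1), c32 (id 9, level 1).
Iteration 2: level < 1 fails for all current rows; recursion stops.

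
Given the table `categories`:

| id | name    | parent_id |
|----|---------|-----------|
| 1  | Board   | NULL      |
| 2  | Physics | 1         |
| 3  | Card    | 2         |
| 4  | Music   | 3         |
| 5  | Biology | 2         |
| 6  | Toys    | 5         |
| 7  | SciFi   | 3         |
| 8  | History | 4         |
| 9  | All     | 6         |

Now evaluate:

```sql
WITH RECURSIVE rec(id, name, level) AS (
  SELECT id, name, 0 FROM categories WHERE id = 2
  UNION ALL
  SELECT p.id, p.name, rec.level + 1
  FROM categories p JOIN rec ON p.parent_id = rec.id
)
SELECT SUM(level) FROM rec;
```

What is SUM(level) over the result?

14

Base: id=2 (Physics) at level 0.
Iteration 1: rows with parent_id in {2} -> Card (id 3, level 1), Biology (id 5, level 1).
Iteration 2: rows with parent_id in {3,5} -> Music (id 4, level 2), Toys (id 6, level 2), SciFi (id 7, level 2).
Iteration 3: rows with parent_id in {4,6,7} -> History (id 8, level 3), All (id 9, level 3).
Iteration 4: no rows with parent_id in {8,9}; recursion stops.
SUM(level) = 0 + 1 + 1 + 2 + 2 + 2 + 3 + 3 = 14.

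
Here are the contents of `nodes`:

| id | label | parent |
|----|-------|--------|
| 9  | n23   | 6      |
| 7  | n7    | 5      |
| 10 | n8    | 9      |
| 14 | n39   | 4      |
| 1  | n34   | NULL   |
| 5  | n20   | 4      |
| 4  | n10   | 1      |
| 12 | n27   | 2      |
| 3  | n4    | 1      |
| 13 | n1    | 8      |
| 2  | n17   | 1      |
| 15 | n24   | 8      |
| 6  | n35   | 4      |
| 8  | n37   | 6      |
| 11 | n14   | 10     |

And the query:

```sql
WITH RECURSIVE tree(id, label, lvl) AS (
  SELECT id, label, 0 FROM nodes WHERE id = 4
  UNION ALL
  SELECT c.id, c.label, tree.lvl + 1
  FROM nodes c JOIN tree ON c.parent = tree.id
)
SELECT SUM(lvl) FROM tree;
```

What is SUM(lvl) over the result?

22

Base: id=4 (n10) at lvl 0.
Iteration 1: rows with parent in {4} -> n20 (id 5, lvl 1), n35 (id 6, lvl 1), n39 (id 14, lvl 1).
Iteration 2: rows with parent in {5,6,14} -> n7 (id 7, lvl 2), n37 (id 8, lvl 2), n23 (id 9, lvl 2).
Iteration 3: rows with parent in {7,8,9} -> n8 (id 10, lvl 3), n1 (id 13, lvl 3), n24 (id 15, lvl 3).
Iteration 4: rows with parent in {10,13,15} -> n14 (id 11, lvl 4).
Iteration 5: no rows with parent in {11}; recursion stops.
SUM(lvl) = 0 + 1 + 1 + 1 + 2 + 2 + 2 + 3 + 3 + 3 + 4 = 22.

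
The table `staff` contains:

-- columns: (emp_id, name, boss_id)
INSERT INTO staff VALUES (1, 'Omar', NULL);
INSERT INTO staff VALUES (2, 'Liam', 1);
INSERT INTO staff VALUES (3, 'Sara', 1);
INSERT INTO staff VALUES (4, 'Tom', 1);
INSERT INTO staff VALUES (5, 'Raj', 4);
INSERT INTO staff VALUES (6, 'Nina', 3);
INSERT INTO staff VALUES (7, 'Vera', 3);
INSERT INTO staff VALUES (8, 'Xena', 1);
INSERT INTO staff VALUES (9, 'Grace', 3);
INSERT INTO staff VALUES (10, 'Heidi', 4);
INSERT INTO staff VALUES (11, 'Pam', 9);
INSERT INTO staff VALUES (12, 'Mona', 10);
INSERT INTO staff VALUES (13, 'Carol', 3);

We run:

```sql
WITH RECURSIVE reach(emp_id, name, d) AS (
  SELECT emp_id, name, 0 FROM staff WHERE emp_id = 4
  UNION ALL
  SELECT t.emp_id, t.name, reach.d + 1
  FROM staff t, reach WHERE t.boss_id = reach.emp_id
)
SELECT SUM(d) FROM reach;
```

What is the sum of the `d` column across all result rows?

Base: emp_id=4 (Tom) at d 0.
Iteration 1: rows with boss_id in {4} -> Raj (id 5, d 1), Heidi (id 10, d 1).
Iteration 2: rows with boss_id in {5,10} -> Mona (id 12, d 2).
Iteration 3: no rows with boss_id in {12}; recursion stops.
SUM(d) = 0 + 1 + 1 + 2 = 4.

4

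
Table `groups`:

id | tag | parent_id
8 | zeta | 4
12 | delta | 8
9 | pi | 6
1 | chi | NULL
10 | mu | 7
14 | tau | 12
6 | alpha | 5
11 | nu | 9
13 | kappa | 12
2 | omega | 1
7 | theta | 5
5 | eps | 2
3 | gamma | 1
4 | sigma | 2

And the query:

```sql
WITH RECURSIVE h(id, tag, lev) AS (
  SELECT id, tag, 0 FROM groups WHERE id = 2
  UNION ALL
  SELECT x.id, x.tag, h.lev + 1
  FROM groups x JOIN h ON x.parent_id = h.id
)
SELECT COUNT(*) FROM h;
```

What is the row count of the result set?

Base: id=2 (omega) at lev 0.
Iteration 1: rows with parent_id in {2} -> sigma (id 4, lev 1), eps (id 5, lev 1).
Iteration 2: rows with parent_id in {4,5} -> alpha (id 6, lev 2), theta (id 7, lev 2), zeta (id 8, lev 2).
Iteration 3: rows with parent_id in {6,7,8} -> pi (id 9, lev 3), mu (id 10, lev 3), delta (id 12, lev 3).
Iteration 4: rows with parent_id in {9,10,12} -> nu (id 11, lev 4), kappa (id 13, lev 4), tau (id 14, lev 4).
Iteration 5: no rows with parent_id in {11,13,14}; recursion stops.
Total rows emitted: 12.

12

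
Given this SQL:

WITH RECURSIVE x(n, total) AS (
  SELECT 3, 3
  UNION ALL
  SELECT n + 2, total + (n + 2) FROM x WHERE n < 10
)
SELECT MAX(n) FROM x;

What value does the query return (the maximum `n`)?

11

Base: n=3, total=3.
Iteration 1: 3 < 10 holds -> n = 3 + 2 = 5, total = 3 + 5 = 8.
Iteration 2: 5 < 10 holds -> n = 5 + 2 = 7, total = 8 + 7 = 15.
Iteration 3: 7 < 10 holds -> n = 7 + 2 = 9, total = 15 + 9 = 24.
Iteration 4: 9 < 10 holds -> n = 9 + 2 = 11, total = 24 + 11 = 35.
Iteration 5: 11 < 10 fails; recursion stops.
n values: 3, 5, 7, 9, 11; the maximum is 11.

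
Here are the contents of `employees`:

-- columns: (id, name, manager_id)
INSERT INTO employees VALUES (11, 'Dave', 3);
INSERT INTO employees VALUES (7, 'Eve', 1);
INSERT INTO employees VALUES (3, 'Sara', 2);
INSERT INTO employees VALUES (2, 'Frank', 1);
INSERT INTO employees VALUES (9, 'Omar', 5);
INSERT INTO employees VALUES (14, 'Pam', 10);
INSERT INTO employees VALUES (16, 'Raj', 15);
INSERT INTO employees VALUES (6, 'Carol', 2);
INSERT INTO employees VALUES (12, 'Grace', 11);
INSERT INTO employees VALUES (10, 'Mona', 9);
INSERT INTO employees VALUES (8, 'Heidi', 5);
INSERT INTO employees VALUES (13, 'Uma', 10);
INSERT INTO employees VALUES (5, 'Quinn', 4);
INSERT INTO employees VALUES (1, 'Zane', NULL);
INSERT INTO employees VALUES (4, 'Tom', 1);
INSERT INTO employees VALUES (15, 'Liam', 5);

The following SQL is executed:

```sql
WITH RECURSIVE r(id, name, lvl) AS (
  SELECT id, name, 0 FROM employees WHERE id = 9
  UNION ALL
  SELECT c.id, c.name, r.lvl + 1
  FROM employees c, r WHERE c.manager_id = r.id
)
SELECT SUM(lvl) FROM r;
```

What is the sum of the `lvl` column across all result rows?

Base: id=9 (Omar) at lvl 0.
Iteration 1: rows with manager_id in {9} -> Mona (id 10, lvl 1).
Iteration 2: rows with manager_id in {10} -> Uma (id 13, lvl 2), Pam (id 14, lvl 2).
Iteration 3: no rows with manager_id in {13,14}; recursion stops.
SUM(lvl) = 0 + 1 + 2 + 2 = 5.

5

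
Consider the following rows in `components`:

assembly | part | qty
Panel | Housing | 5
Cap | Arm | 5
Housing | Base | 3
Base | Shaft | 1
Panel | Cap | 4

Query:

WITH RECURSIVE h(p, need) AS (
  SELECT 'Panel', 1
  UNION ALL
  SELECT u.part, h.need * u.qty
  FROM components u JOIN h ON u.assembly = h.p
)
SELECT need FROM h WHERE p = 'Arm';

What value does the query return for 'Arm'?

Base: (Panel, need=1).
Iteration 1: components of {Panel} -> Cap = 1*4 = 4, Housing = 1*5 = 5.
Iteration 2: components of {Cap,Housing} -> Arm = 4*5 = 20, Base = 5*3 = 15.
Iteration 3: components of {Arm,Base} -> Shaft = 15*1 = 15.
Iteration 4: no further components; recursion stops.

20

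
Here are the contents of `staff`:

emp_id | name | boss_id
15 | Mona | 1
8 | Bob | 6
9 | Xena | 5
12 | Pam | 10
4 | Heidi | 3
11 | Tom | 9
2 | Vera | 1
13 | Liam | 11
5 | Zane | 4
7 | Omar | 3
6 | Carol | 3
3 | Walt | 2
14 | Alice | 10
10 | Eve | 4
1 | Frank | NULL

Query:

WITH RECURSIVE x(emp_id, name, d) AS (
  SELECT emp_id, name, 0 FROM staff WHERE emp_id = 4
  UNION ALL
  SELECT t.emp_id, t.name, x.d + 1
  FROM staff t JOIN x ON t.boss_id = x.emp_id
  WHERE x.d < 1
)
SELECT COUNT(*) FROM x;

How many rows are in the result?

3

Base: emp_id=4 (Heidi) at d 0.
Iteration 1: rows with boss_id in {4} -> Zane (id 5, d 1), Eve (id 10, d 1).
Iteration 2: d < 1 fails for all current rows; recursion stops.
Total rows emitted: 3.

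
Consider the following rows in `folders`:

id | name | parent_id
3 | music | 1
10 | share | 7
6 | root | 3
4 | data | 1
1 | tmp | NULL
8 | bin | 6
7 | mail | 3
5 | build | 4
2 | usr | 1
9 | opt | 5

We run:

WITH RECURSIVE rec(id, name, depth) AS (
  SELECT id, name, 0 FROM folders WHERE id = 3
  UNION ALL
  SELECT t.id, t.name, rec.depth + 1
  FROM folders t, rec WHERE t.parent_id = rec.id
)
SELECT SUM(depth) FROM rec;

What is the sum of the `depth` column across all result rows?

Base: id=3 (music) at depth 0.
Iteration 1: rows with parent_id in {3} -> root (id 6, depth 1), mail (id 7, depth 1).
Iteration 2: rows with parent_id in {6,7} -> bin (id 8, depth 2), share (id 10, depth 2).
Iteration 3: no rows with parent_id in {8,10}; recursion stops.
SUM(depth) = 0 + 1 + 1 + 2 + 2 = 6.

6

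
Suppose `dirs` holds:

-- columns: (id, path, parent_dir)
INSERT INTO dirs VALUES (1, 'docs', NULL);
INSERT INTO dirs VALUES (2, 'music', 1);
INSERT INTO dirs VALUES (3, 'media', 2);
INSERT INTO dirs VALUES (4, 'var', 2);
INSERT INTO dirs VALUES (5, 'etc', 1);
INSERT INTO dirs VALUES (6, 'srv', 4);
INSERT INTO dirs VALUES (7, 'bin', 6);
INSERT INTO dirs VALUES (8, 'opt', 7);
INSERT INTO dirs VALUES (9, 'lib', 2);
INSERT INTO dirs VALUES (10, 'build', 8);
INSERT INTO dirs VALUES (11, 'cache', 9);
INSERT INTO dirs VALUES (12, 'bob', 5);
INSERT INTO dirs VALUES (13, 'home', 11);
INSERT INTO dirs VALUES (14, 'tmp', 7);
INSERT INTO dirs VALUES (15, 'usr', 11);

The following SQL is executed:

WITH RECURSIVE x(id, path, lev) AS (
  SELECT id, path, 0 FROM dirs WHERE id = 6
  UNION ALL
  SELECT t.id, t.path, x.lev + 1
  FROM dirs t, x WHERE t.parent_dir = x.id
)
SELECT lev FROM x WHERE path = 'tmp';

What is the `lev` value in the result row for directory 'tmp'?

Base: id=6 (srv) at lev 0.
Iteration 1: rows with parent_dir in {6} -> bin (id 7, lev 1).
Iteration 2: rows with parent_dir in {7} -> opt (id 8, lev 2), tmp (id 14, lev 2).
Iteration 3: rows with parent_dir in {8,14} -> build (id 10, lev 3).
Iteration 4: no rows with parent_dir in {10}; recursion stops.

2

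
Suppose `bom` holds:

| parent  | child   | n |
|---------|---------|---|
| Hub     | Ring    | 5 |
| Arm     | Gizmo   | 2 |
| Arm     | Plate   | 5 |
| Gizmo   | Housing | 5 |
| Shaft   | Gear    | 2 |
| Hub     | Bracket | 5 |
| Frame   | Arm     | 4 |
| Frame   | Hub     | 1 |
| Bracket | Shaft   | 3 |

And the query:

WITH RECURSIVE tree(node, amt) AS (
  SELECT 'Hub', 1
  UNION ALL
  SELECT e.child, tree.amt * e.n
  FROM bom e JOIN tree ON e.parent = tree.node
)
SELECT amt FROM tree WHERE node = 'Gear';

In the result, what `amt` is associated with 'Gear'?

30

Base: (Hub, amt=1).
Iteration 1: components of {Hub} -> Bracket = 1*5 = 5, Ring = 1*5 = 5.
Iteration 2: components of {Bracket,Ring} -> Shaft = 5*3 = 15.
Iteration 3: components of {Shaft} -> Gear = 15*2 = 30.
Iteration 4: no further components; recursion stops.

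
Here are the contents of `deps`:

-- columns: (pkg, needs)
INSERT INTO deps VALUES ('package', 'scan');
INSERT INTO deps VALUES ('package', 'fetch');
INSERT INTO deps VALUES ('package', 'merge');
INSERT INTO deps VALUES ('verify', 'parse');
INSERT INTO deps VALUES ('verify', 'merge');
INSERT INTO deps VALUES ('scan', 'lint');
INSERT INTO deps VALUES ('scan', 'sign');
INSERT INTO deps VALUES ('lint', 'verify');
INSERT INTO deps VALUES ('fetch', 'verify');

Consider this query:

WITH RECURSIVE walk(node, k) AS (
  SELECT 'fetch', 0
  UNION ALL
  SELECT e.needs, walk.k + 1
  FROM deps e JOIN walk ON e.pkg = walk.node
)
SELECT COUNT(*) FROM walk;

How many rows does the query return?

4

Base: (fetch, k=0).
Iteration 1: edges from {fetch} -> (verify, k=1).
Iteration 2: edges from {verify} -> (merge, k=2), (parse, k=2).
Iteration 3: no outgoing edges from {merge,parse}; recursion stops.
Total rows emitted: 4.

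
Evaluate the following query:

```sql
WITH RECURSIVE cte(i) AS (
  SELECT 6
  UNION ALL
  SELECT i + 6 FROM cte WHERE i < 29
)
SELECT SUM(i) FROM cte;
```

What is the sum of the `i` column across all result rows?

90

Base: i=6.
Iteration 1: 6 < 29 holds -> i = 6 + 6 = 12.
Iteration 2: 12 < 29 holds -> i = 12 + 6 = 18.
Iteration 3: 18 < 29 holds -> i = 18 + 6 = 24.
Iteration 4: 24 < 29 holds -> i = 24 + 6 = 30.
Iteration 5: 30 < 29 fails; recursion stops.
SUM(i) = 6 + 12 + 18 + 24 + 30 = 90.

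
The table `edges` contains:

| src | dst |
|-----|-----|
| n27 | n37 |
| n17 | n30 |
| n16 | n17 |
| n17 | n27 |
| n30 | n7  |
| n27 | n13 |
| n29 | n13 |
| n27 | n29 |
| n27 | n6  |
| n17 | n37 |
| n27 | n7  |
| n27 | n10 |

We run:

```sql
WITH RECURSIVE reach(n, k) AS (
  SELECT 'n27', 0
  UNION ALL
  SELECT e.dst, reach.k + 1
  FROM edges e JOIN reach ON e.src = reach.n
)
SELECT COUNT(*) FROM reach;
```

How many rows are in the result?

Base: (n27, k=0).
Iteration 1: edges from {n27} -> (n10, k=1), (n13, k=1), (n29, k=1), (n37, k=1), (n6, k=1), (n7, k=1).
Iteration 2: edges from {n10,n13,n29,n37,n6,n7} -> (n13, k=2).
Iteration 3: no outgoing edges from {n13}; recursion stops.
Total rows emitted: 8.

8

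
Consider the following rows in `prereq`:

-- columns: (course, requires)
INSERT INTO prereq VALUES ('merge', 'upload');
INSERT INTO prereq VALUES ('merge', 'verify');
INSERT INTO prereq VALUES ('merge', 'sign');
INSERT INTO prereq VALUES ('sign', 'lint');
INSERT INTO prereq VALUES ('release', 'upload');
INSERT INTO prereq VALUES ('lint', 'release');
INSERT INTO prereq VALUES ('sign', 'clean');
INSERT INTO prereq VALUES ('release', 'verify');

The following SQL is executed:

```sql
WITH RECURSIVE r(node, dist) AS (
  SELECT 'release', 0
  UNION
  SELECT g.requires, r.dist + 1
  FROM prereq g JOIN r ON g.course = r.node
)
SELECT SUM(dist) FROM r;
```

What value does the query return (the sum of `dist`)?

Base: (release, dist=0).
Iteration 1: edges from {release} -> (upload, dist=1), (verify, dist=1).
Iteration 2: no outgoing edges from {upload,verify}; recursion stops.
SUM(dist) = 0 + 1 + 1 = 2.

2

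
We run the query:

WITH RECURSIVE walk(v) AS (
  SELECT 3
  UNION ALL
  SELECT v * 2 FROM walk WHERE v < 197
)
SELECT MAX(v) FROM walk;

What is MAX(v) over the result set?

Base: v=3.
Iteration 1: 3 < 197 holds -> v = 3 * 2 = 6.
Iteration 2: 6 < 197 holds -> v = 6 * 2 = 12.
Iteration 3: 12 < 197 holds -> v = 12 * 2 = 24.
Iteration 4: 24 < 197 holds -> v = 24 * 2 = 48.
Iteration 5: 48 < 197 holds -> v = 48 * 2 = 96.
Iteration 6: 96 < 197 holds -> v = 96 * 2 = 192.
Iteration 7: 192 < 197 holds -> v = 192 * 2 = 384.
Iteration 8: 384 < 197 fails; recursion stops.
v values: 3, 6, 12, 24, 48, 96, 192, 384; the maximum is 384.

384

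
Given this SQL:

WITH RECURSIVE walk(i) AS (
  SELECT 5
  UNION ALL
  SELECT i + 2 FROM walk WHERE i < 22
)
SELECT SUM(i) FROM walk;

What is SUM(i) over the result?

140

Base: i=5.
Iteration 1: 5 < 22 holds -> i = 5 + 2 = 7.
Iteration 2: 7 < 22 holds -> i = 7 + 2 = 9.
Iteration 3: 9 < 22 holds -> i = 9 + 2 = 11.
Iteration 4: 11 < 22 holds -> i = 11 + 2 = 13.
Iteration 5: 13 < 22 holds -> i = 13 + 2 = 15.
Iteration 6: 15 < 22 holds -> i = 15 + 2 = 17.
Iteration 7: 17 < 22 holds -> i = 17 + 2 = 19.
Iteration 8: 19 < 22 holds -> i = 19 + 2 = 21.
Iteration 9: 21 < 22 holds -> i = 21 + 2 = 23.
Iteration 10: 23 < 22 fails; recursion stops.
SUM(i) = 5 + 7 + 9 + 11 + 13 + 15 + 17 + 19 + 21 + 23 = 140.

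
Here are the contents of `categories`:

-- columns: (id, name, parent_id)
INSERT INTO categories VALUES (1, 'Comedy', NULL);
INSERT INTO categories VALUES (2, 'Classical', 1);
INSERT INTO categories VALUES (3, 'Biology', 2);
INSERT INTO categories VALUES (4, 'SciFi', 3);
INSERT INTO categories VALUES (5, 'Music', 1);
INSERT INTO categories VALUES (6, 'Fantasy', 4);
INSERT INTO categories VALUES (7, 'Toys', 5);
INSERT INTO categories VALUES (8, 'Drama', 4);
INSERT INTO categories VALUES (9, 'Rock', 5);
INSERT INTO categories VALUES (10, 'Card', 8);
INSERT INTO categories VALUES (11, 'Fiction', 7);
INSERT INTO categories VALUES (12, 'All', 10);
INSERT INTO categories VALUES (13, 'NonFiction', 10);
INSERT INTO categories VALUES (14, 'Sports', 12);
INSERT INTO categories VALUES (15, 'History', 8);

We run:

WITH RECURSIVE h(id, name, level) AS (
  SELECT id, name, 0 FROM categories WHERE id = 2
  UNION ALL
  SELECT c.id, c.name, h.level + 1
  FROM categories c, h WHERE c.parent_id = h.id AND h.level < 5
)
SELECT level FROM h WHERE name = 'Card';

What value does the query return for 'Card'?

Base: id=2 (Classical) at level 0.
Iteration 1: rows with parent_id in {2} -> Biology (id 3, level 1).
Iteration 2: rows with parent_id in {3} -> SciFi (id 4, level 2).
Iteration 3: rows with parent_id in {4} -> Fantasy (id 6, level 3), Drama (id 8, level 3).
Iteration 4: rows with parent_id in {6,8} -> Card (id 10, level 4), History (id 15, level 4).
Iteration 5: rows with parent_id in {10,15} -> All (id 12, level 5), NonFiction (id 13, level 5).
Iteration 6: level < 5 fails for all current rows; recursion stops.

4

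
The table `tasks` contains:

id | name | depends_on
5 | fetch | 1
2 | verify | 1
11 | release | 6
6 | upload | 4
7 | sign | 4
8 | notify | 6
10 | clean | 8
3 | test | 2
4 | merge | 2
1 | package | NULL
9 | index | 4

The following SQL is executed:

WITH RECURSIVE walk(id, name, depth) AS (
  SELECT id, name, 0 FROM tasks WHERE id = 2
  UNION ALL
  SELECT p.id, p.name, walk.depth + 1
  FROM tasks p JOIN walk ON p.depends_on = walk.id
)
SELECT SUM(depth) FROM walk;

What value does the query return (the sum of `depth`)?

Base: id=2 (verify) at depth 0.
Iteration 1: rows with depends_on in {2} -> test (id 3, depth 1), merge (id 4, depth 1).
Iteration 2: rows with depends_on in {3,4} -> upload (id 6, depth 2), sign (id 7, depth 2), index (id 9, depth 2).
Iteration 3: rows with depends_on in {6,7,9} -> notify (id 8, depth 3), release (id 11, depth 3).
Iteration 4: rows with depends_on in {8,11} -> clean (id 10, depth 4).
Iteration 5: no rows with depends_on in {10}; recursion stops.
SUM(depth) = 0 + 1 + 1 + 2 + 2 + 2 + 3 + 3 + 4 = 18.

18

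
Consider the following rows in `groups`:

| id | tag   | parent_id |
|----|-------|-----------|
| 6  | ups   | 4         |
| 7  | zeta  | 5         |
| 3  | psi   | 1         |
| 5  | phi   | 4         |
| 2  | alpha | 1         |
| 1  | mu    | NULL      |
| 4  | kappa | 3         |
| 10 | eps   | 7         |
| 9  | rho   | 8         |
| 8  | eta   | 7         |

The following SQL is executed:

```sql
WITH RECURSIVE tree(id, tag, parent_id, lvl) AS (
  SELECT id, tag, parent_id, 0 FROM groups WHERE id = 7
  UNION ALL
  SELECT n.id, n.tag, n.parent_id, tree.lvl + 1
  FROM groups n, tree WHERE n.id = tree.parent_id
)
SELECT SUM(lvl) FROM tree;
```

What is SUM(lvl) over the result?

10

Base: id=7 (zeta), parent_id=5, lvl 0.
Iteration 1: join on id=5 -> phi (id 5, parent_id=4, lvl 1).
Iteration 2: join on id=4 -> kappa (id 4, parent_id=3, lvl 2).
Iteration 3: join on id=3 -> psi (id 3, parent_id=1, lvl 3).
Iteration 4: join on id=1 -> mu (id 1, parent_id=NULL, lvl 4).
Iteration 5: parent_id is NULL; no match; recursion stops.
SUM(lvl) = 0 + 1 + 2 + 3 + 4 = 10.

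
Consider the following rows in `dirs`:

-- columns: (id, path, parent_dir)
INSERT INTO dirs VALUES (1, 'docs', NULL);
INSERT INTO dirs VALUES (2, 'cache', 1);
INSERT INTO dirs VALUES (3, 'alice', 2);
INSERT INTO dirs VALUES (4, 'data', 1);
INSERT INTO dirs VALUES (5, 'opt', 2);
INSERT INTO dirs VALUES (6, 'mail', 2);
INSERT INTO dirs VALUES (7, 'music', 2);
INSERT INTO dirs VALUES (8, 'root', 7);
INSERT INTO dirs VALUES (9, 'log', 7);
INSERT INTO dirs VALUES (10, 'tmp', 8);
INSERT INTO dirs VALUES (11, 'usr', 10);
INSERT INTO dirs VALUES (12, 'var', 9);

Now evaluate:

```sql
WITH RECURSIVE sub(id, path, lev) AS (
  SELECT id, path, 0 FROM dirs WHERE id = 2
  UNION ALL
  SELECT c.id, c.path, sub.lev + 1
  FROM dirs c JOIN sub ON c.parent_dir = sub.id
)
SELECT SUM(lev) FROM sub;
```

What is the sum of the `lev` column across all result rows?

18

Base: id=2 (cache) at lev 0.
Iteration 1: rows with parent_dir in {2} -> alice (id 3, lev 1), opt (id 5, lev 1), mail (id 6, lev 1), music (id 7, lev 1).
Iteration 2: rows with parent_dir in {3,5,6,7} -> root (id 8, lev 2), log (id 9, lev 2).
Iteration 3: rows with parent_dir in {8,9} -> tmp (id 10, lev 3), var (id 12, lev 3).
Iteration 4: rows with parent_dir in {10,12} -> usr (id 11, lev 4).
Iteration 5: no rows with parent_dir in {11}; recursion stops.
SUM(lev) = 0 + 1 + 1 + 1 + 1 + 2 + 2 + 3 + 3 + 4 = 18.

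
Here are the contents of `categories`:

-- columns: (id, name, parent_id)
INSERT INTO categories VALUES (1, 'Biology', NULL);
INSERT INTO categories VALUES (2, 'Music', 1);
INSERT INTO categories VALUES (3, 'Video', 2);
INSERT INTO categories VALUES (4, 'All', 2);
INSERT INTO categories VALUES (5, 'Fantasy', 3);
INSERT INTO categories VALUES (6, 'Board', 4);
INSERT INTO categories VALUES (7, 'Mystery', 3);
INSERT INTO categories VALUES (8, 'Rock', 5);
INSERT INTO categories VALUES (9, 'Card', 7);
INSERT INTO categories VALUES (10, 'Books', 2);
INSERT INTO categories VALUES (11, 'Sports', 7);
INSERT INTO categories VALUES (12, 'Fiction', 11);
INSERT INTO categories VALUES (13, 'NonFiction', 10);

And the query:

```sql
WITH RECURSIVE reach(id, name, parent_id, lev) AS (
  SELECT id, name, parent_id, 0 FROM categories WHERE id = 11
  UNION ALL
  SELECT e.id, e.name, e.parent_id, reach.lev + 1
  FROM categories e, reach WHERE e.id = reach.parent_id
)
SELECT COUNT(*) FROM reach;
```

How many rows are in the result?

5

Base: id=11 (Sports), parent_id=7, lev 0.
Iteration 1: join on id=7 -> Mystery (id 7, parent_id=3, lev 1).
Iteration 2: join on id=3 -> Video (id 3, parent_id=2, lev 2).
Iteration 3: join on id=2 -> Music (id 2, parent_id=1, lev 3).
Iteration 4: join on id=1 -> Biology (id 1, parent_id=NULL, lev 4).
Iteration 5: parent_id is NULL; no match; recursion stops.
Total rows emitted: 5.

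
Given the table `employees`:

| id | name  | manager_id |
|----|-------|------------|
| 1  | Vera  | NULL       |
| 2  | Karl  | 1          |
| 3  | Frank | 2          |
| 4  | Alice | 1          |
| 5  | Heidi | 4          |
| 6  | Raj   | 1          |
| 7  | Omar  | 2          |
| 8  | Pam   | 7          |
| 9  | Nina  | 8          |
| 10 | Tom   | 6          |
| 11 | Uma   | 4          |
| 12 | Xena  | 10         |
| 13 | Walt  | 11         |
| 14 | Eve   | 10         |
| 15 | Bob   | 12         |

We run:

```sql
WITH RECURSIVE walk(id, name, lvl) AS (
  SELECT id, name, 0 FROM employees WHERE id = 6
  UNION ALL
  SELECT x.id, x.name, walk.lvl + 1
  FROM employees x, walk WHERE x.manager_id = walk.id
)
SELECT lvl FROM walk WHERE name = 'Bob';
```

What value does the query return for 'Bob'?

Base: id=6 (Raj) at lvl 0.
Iteration 1: rows with manager_id in {6} -> Tom (id 10, lvl 1).
Iteration 2: rows with manager_id in {10} -> Xena (id 12, lvl 2), Eve (id 14, lvl 2).
Iteration 3: rows with manager_id in {12,14} -> Bob (id 15, lvl 3).
Iteration 4: no rows with manager_id in {15}; recursion stops.

3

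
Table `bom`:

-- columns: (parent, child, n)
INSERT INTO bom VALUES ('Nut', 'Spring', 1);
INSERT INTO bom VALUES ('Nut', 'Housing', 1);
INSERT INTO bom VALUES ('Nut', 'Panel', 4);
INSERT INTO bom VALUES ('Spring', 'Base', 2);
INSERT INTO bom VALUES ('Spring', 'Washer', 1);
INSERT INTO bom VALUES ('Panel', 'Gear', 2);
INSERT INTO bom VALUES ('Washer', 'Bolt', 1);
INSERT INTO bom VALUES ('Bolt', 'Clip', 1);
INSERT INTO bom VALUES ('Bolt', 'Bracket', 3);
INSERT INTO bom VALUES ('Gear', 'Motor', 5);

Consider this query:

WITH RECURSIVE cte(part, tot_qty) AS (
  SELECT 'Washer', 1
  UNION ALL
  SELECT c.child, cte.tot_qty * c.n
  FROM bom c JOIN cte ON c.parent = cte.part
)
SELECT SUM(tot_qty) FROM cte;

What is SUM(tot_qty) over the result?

Base: (Washer, tot_qty=1).
Iteration 1: components of {Washer} -> Bolt = 1*1 = 1.
Iteration 2: components of {Bolt} -> Bracket = 1*3 = 3, Clip = 1*1 = 1.
Iteration 3: no further components; recursion stops.
SUM(tot_qty) = 1 + 1 + 1 + 3 = 6.

6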